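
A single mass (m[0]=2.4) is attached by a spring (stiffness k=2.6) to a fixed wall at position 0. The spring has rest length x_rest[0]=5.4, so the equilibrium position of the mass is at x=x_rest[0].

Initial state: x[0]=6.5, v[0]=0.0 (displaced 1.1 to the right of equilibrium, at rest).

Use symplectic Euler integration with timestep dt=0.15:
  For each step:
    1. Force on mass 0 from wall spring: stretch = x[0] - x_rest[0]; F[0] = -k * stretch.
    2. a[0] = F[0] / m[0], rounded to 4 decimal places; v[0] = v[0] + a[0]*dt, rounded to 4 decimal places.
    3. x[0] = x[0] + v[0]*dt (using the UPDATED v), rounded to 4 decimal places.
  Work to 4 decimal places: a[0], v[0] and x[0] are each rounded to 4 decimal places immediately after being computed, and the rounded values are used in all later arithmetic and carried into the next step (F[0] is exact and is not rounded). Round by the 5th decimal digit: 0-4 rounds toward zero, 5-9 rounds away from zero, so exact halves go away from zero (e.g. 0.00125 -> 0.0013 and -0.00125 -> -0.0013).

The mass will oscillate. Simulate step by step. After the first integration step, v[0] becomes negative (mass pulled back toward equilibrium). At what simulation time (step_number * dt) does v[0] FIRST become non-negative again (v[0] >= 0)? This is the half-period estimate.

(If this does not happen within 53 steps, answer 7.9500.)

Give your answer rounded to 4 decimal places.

Step 0: x=[6.5000] v=[0.0000]
Step 1: x=[6.4732] v=[-0.1788]
Step 2: x=[6.4202] v=[-0.3532]
Step 3: x=[6.3424] v=[-0.5190]
Step 4: x=[6.2416] v=[-0.6721]
Step 5: x=[6.1203] v=[-0.8089]
Step 6: x=[5.9814] v=[-0.9259]
Step 7: x=[5.8283] v=[-1.0204]
Step 8: x=[5.6648] v=[-1.0900]
Step 9: x=[5.4949] v=[-1.1330]
Step 10: x=[5.3226] v=[-1.1484]
Step 11: x=[5.1522] v=[-1.1358]
Step 12: x=[4.9879] v=[-1.0955]
Step 13: x=[4.8336] v=[-1.0285]
Step 14: x=[4.6931] v=[-0.9365]
Step 15: x=[4.5699] v=[-0.8216]
Step 16: x=[4.4669] v=[-0.6867]
Step 17: x=[4.3866] v=[-0.5351]
Step 18: x=[4.3310] v=[-0.3704]
Step 19: x=[4.3015] v=[-0.1967]
Step 20: x=[4.2988] v=[-0.0182]
Step 21: x=[4.3229] v=[0.1608]
First v>=0 after going negative at step 21, time=3.1500

Answer: 3.1500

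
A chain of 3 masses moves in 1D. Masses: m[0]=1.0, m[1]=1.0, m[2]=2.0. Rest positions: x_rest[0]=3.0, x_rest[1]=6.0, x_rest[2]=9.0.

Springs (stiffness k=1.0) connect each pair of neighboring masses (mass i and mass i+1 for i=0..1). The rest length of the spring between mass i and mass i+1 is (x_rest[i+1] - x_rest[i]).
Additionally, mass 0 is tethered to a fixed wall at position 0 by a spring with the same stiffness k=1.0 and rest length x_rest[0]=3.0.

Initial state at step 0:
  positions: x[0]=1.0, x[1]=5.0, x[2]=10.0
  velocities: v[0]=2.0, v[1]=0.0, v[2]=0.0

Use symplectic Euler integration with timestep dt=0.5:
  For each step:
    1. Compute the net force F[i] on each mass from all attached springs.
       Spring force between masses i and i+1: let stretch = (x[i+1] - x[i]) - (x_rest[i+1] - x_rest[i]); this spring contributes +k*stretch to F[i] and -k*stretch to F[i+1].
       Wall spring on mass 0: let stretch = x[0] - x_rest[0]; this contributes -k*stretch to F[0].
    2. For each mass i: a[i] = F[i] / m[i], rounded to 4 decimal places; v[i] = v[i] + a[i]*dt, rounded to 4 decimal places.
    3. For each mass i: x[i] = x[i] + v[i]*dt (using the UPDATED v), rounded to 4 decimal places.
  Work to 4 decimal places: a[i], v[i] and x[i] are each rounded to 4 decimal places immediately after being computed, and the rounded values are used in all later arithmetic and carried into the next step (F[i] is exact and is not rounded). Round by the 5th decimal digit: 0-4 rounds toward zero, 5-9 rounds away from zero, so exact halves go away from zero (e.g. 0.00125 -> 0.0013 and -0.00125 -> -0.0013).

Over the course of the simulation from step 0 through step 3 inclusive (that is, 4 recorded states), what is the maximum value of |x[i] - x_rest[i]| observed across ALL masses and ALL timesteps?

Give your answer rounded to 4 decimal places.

Step 0: x=[1.0000 5.0000 10.0000] v=[2.0000 0.0000 0.0000]
Step 1: x=[2.7500 5.2500 9.7500] v=[3.5000 0.5000 -0.5000]
Step 2: x=[4.4375 6.0000 9.3125] v=[3.3750 1.5000 -0.8750]
Step 3: x=[5.4063 7.1875 8.8359] v=[1.9375 2.3750 -0.9532]
Max displacement = 2.4063

Answer: 2.4063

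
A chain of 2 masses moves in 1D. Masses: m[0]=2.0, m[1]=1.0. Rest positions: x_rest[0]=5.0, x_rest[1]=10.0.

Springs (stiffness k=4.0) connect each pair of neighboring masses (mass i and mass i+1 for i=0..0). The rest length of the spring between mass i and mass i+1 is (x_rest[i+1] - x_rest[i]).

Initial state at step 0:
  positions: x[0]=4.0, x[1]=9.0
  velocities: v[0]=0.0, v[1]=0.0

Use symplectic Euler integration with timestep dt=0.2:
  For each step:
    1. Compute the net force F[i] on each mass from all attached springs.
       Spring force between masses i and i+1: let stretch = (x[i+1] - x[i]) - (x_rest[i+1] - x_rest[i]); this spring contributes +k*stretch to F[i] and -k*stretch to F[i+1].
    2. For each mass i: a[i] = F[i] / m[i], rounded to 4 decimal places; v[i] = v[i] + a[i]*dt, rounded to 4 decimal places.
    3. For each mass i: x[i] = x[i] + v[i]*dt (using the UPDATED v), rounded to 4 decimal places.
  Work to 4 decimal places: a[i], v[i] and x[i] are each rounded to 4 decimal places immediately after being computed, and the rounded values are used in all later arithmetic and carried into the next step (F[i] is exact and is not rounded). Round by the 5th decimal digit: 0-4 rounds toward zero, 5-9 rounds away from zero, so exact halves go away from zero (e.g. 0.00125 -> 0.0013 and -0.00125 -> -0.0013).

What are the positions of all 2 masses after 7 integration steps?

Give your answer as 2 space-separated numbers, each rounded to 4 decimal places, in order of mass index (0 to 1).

Step 0: x=[4.0000 9.0000] v=[0.0000 0.0000]
Step 1: x=[4.0000 9.0000] v=[0.0000 0.0000]
Step 2: x=[4.0000 9.0000] v=[0.0000 0.0000]
Step 3: x=[4.0000 9.0000] v=[0.0000 0.0000]
Step 4: x=[4.0000 9.0000] v=[0.0000 0.0000]
Step 5: x=[4.0000 9.0000] v=[0.0000 0.0000]
Step 6: x=[4.0000 9.0000] v=[0.0000 0.0000]
Step 7: x=[4.0000 9.0000] v=[0.0000 0.0000]

Answer: 4.0000 9.0000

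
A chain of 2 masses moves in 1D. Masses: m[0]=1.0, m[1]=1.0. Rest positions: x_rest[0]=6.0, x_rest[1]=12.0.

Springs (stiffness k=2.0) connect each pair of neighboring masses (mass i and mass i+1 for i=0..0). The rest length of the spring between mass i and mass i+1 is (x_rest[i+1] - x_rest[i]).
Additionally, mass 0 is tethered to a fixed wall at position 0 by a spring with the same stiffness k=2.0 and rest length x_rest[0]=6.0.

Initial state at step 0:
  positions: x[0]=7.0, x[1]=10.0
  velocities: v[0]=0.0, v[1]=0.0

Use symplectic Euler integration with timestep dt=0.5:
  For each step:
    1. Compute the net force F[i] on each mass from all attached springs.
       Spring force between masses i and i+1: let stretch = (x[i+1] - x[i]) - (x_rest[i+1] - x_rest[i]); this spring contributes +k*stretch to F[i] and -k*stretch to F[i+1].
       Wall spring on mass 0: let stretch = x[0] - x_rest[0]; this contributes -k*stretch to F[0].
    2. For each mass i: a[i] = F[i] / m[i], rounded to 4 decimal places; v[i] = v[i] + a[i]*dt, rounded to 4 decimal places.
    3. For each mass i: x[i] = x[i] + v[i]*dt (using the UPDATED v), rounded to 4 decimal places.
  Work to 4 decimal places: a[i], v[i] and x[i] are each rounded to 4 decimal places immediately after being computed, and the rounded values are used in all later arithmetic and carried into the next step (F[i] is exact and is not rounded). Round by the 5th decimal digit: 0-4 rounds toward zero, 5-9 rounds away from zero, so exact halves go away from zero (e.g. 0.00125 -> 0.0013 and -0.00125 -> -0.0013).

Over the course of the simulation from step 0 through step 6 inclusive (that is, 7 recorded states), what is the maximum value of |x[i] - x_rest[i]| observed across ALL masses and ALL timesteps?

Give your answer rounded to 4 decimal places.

Answer: 2.2813

Derivation:
Step 0: x=[7.0000 10.0000] v=[0.0000 0.0000]
Step 1: x=[5.0000 11.5000] v=[-4.0000 3.0000]
Step 2: x=[3.7500 12.7500] v=[-2.5000 2.5000]
Step 3: x=[5.1250 12.5000] v=[2.7500 -0.5000]
Step 4: x=[7.6250 11.5625] v=[5.0000 -1.8750]
Step 5: x=[8.2813 11.6563] v=[1.3125 0.1875]
Step 6: x=[6.4844 13.0626] v=[-3.5938 2.8125]
Max displacement = 2.2813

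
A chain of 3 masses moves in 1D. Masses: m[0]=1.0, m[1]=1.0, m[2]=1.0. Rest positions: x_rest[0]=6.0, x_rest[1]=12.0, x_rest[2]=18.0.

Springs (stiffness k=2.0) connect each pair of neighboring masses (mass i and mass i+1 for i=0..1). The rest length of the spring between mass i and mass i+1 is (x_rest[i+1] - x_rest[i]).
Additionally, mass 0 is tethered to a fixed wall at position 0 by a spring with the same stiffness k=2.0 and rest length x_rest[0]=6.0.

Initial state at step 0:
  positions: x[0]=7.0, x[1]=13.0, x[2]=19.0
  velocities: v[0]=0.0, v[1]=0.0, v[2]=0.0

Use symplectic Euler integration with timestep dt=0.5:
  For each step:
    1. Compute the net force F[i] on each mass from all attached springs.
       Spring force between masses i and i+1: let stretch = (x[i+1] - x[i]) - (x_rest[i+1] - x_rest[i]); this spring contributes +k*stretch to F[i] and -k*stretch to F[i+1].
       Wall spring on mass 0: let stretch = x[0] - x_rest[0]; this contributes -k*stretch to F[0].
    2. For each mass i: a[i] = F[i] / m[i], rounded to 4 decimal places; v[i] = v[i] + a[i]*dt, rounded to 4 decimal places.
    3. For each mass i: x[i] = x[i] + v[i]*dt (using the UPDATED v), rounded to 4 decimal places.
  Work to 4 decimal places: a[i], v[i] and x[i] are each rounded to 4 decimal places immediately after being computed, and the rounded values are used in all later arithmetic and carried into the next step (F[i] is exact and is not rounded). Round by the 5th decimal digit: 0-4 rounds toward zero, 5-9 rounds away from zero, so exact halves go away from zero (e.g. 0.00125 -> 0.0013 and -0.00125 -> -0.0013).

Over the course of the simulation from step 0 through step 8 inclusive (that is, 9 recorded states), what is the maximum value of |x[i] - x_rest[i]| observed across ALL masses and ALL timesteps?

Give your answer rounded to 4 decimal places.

Step 0: x=[7.0000 13.0000 19.0000] v=[0.0000 0.0000 0.0000]
Step 1: x=[6.5000 13.0000 19.0000] v=[-1.0000 0.0000 0.0000]
Step 2: x=[6.0000 12.7500 19.0000] v=[-1.0000 -0.5000 0.0000]
Step 3: x=[5.8750 12.2500 18.8750] v=[-0.2500 -1.0000 -0.2500]
Step 4: x=[6.0000 11.8750 18.4375] v=[0.2500 -0.7500 -0.8750]
Step 5: x=[6.0625 11.8438 17.7188] v=[0.1250 -0.0625 -1.4375]
Step 6: x=[5.9844 11.8594 17.0626] v=[-0.1562 0.0312 -1.3125]
Step 7: x=[5.8516 11.5391 16.8048] v=[-0.2656 -0.6406 -0.5157]
Step 8: x=[5.6368 11.0079 16.9141] v=[-0.4297 -1.0624 0.2186]
Max displacement = 1.1952

Answer: 1.1952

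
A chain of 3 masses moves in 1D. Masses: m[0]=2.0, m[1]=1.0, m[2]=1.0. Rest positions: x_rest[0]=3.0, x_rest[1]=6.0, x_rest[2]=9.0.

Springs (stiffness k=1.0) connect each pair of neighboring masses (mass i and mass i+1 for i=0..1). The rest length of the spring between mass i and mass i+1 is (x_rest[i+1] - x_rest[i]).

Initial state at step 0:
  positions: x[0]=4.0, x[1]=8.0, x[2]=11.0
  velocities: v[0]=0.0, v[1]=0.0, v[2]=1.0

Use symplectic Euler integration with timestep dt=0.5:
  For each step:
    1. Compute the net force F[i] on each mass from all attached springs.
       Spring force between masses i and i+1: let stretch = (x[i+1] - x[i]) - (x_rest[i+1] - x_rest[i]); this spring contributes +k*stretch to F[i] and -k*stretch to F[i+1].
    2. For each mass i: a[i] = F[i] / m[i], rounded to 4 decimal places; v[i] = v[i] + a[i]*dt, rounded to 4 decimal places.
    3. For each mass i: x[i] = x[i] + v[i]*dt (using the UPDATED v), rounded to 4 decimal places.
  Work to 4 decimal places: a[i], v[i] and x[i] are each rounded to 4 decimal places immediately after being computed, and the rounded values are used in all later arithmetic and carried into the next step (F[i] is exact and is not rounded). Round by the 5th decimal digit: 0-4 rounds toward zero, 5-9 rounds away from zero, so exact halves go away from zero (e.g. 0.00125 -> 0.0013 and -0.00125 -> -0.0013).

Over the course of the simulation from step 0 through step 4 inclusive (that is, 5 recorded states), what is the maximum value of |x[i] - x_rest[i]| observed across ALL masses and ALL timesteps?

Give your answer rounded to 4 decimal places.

Step 0: x=[4.0000 8.0000 11.0000] v=[0.0000 0.0000 1.0000]
Step 1: x=[4.1250 7.7500 11.5000] v=[0.2500 -0.5000 1.0000]
Step 2: x=[4.3282 7.5313 11.8125] v=[0.4063 -0.4375 0.6250]
Step 3: x=[4.5568 7.5821 11.8047] v=[0.4571 0.1016 -0.0156]
Step 4: x=[4.7886 7.9323 11.4913] v=[0.4635 0.7003 -0.6269]
Max displacement = 2.8125

Answer: 2.8125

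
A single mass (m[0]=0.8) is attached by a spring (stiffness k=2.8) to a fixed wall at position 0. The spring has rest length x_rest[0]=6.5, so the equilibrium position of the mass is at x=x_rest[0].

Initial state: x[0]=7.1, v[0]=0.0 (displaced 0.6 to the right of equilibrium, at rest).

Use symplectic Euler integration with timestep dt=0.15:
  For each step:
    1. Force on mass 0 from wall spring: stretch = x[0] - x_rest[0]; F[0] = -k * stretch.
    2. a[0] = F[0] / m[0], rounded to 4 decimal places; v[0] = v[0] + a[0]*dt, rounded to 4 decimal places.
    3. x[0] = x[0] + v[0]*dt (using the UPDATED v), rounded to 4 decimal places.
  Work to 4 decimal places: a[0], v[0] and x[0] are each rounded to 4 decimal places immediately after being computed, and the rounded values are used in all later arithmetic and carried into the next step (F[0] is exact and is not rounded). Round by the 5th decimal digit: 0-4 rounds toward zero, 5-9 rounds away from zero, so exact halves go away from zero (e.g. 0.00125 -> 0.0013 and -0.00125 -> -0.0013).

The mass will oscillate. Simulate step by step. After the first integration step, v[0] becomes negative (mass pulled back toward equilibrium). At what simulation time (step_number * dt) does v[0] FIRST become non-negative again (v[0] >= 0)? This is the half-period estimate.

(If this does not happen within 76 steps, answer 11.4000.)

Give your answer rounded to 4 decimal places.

Step 0: x=[7.1000] v=[0.0000]
Step 1: x=[7.0528] v=[-0.3150]
Step 2: x=[6.9620] v=[-0.6052]
Step 3: x=[6.8348] v=[-0.8478]
Step 4: x=[6.6813] v=[-1.0236]
Step 5: x=[6.5135] v=[-1.1188]
Step 6: x=[6.3446] v=[-1.1259]
Step 7: x=[6.1880] v=[-1.0443]
Step 8: x=[6.0559] v=[-0.8805]
Step 9: x=[5.9588] v=[-0.6473]
Step 10: x=[5.9043] v=[-0.3632]
Step 11: x=[5.8967] v=[-0.0505]
Step 12: x=[5.9366] v=[0.2662]
First v>=0 after going negative at step 12, time=1.8000

Answer: 1.8000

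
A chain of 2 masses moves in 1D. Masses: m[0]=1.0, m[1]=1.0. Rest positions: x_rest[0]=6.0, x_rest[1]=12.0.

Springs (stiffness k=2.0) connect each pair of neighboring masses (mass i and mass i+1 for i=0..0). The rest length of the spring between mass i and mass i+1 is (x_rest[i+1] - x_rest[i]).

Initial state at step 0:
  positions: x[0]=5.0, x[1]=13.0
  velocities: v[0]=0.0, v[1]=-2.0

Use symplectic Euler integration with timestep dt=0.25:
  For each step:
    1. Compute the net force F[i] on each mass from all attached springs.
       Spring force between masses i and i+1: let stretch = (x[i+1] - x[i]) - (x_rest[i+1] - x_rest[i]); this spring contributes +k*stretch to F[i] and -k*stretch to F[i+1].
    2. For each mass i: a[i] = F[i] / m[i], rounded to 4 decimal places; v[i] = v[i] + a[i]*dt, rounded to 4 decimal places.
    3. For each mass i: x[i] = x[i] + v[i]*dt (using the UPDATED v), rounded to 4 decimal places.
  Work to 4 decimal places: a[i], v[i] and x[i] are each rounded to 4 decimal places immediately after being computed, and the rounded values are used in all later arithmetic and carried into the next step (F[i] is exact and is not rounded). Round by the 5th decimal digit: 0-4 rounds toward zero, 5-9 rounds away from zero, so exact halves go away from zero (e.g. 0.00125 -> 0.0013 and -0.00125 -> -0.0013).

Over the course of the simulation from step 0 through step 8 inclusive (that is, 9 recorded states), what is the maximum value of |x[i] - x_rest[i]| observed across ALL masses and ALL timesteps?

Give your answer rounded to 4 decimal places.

Answer: 2.5786

Derivation:
Step 0: x=[5.0000 13.0000] v=[0.0000 -2.0000]
Step 1: x=[5.2500 12.2500] v=[1.0000 -3.0000]
Step 2: x=[5.6250 11.3750] v=[1.5000 -3.5000]
Step 3: x=[5.9688 10.5313] v=[1.3750 -3.3750]
Step 4: x=[6.1329 9.8672] v=[0.6563 -2.6563]
Step 5: x=[6.0138 9.4863] v=[-0.4766 -1.5235]
Step 6: x=[5.5787 9.4214] v=[-1.7404 -0.2598]
Step 7: x=[4.8739 9.6261] v=[-2.8191 0.8189]
Step 8: x=[4.0132 9.9868] v=[-3.4430 1.4428]
Max displacement = 2.5786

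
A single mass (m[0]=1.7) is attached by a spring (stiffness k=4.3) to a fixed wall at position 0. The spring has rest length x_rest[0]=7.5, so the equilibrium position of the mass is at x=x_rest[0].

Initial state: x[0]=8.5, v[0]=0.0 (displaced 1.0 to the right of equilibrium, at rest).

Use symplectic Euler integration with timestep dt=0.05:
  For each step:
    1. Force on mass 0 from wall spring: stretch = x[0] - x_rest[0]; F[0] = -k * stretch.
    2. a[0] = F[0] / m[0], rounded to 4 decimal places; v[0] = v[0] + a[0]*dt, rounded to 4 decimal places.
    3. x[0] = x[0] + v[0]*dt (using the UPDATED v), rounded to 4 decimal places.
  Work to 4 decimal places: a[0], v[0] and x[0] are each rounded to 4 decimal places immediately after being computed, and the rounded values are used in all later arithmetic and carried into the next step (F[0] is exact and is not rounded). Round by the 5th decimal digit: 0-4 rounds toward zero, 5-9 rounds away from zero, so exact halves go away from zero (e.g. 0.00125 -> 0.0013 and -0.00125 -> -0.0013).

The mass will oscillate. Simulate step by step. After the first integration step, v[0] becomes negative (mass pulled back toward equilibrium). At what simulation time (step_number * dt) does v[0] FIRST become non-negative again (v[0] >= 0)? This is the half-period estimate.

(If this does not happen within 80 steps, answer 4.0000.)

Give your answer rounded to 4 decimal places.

Answer: 2.0000

Derivation:
Step 0: x=[8.5000] v=[0.0000]
Step 1: x=[8.4937] v=[-0.1265]
Step 2: x=[8.4811] v=[-0.2522]
Step 3: x=[8.4623] v=[-0.3763]
Step 4: x=[8.4374] v=[-0.4980]
Step 5: x=[8.4066] v=[-0.6166]
Step 6: x=[8.3700] v=[-0.7313]
Step 7: x=[8.3279] v=[-0.8413]
Step 8: x=[8.2806] v=[-0.9460]
Step 9: x=[8.2284] v=[-1.0447]
Step 10: x=[8.1716] v=[-1.1368]
Step 11: x=[8.1105] v=[-1.2217]
Step 12: x=[8.0456] v=[-1.2989]
Step 13: x=[7.9772] v=[-1.3679]
Step 14: x=[7.9058] v=[-1.4283]
Step 15: x=[7.8318] v=[-1.4796]
Step 16: x=[7.7557] v=[-1.5216]
Step 17: x=[7.6780] v=[-1.5539]
Step 18: x=[7.5992] v=[-1.5764]
Step 19: x=[7.5198] v=[-1.5889]
Step 20: x=[7.4402] v=[-1.5914]
Step 21: x=[7.3610] v=[-1.5838]
Step 22: x=[7.2827] v=[-1.5662]
Step 23: x=[7.2058] v=[-1.5387]
Step 24: x=[7.1307] v=[-1.5015]
Step 25: x=[7.0580] v=[-1.4548]
Step 26: x=[6.9881] v=[-1.3989]
Step 27: x=[6.9214] v=[-1.3342]
Step 28: x=[6.8584] v=[-1.2610]
Step 29: x=[6.7994] v=[-1.1799]
Step 30: x=[6.7448] v=[-1.0913]
Step 31: x=[6.6950] v=[-0.9958]
Step 32: x=[6.6503] v=[-0.8940]
Step 33: x=[6.6110] v=[-0.7865]
Step 34: x=[6.5773] v=[-0.6741]
Step 35: x=[6.5494] v=[-0.5574]
Step 36: x=[6.5275] v=[-0.4372]
Step 37: x=[6.5118] v=[-0.3142]
Step 38: x=[6.5023] v=[-0.1892]
Step 39: x=[6.4992] v=[-0.0630]
Step 40: x=[6.5024] v=[0.0636]
First v>=0 after going negative at step 40, time=2.0000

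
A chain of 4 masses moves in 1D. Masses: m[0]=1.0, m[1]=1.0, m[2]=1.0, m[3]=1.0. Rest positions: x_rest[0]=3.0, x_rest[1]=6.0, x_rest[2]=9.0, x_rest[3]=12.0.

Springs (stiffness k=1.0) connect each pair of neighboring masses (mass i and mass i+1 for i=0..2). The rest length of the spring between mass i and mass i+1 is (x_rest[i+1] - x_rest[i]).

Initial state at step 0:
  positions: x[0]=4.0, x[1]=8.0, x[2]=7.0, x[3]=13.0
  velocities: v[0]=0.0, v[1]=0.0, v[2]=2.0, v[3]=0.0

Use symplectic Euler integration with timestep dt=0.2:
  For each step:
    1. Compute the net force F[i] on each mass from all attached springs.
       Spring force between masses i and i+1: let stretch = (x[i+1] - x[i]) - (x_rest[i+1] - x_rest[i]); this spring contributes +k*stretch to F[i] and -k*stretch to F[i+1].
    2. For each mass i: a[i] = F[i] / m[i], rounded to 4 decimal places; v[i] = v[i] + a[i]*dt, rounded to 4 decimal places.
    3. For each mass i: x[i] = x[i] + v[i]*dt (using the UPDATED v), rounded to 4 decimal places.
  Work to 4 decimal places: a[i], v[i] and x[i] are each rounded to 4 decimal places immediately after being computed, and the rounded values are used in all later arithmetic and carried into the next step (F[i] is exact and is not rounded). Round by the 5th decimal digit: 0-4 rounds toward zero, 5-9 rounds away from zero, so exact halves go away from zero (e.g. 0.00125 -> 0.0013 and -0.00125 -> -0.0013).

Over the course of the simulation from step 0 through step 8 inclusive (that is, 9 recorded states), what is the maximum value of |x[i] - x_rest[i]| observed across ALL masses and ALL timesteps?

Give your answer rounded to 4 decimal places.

Step 0: x=[4.0000 8.0000 7.0000 13.0000] v=[0.0000 0.0000 2.0000 0.0000]
Step 1: x=[4.0400 7.8000 7.6800 12.8800] v=[0.2000 -1.0000 3.4000 -0.6000]
Step 2: x=[4.1104 7.4448 8.5728 12.6720] v=[0.3520 -1.7760 4.4640 -1.0400]
Step 3: x=[4.1942 7.0013 9.5844 12.4200] v=[0.4189 -2.2173 5.0582 -1.2598]
Step 4: x=[4.2703 6.5489 10.6061 12.1746] v=[0.3803 -2.2621 5.1087 -1.2269]
Step 5: x=[4.3175 6.1676 11.5283 11.9865] v=[0.2360 -1.9064 4.6110 -0.9406]
Step 6: x=[4.3187 5.9267 12.2544 11.9001] v=[0.0060 -1.2043 3.6305 -0.4322]
Step 7: x=[4.2642 5.8746 12.7132 11.9478] v=[-0.2724 -0.2604 2.2941 0.2387]
Step 8: x=[4.1541 6.0316 12.8679 12.1462] v=[-0.5503 0.7852 0.7733 0.9918]
Max displacement = 3.8679

Answer: 3.8679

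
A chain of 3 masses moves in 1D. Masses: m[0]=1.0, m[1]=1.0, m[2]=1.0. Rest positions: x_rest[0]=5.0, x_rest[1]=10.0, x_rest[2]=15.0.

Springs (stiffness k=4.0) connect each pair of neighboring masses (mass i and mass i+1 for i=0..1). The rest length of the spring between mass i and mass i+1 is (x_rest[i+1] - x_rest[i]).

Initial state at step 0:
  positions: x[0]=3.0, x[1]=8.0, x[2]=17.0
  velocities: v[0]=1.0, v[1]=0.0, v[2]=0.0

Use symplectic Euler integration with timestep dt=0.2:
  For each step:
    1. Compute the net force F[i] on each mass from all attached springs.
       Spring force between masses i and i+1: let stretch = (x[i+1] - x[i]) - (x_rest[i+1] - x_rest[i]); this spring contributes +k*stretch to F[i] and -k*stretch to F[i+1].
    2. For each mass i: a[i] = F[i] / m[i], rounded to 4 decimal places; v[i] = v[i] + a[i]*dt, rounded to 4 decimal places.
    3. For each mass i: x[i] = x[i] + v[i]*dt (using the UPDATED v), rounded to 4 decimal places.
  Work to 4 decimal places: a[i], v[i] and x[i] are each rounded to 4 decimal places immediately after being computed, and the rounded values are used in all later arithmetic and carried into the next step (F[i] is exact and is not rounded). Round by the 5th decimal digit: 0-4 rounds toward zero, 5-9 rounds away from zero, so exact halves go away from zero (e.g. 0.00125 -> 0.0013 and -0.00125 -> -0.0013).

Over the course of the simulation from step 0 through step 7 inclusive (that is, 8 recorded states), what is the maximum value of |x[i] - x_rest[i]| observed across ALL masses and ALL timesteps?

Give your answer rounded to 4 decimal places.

Step 0: x=[3.0000 8.0000 17.0000] v=[1.0000 0.0000 0.0000]
Step 1: x=[3.2000 8.6400 16.3600] v=[1.0000 3.2000 -3.2000]
Step 2: x=[3.4704 9.6448 15.2848] v=[1.3520 5.0240 -5.3760]
Step 3: x=[3.9287 10.5641 14.1072] v=[2.2915 4.5965 -5.8880]
Step 4: x=[4.6487 10.9886 13.1627] v=[3.5998 2.1227 -4.7225]
Step 5: x=[5.5830 10.7466 12.6703] v=[4.6717 -1.2099 -2.4618]
Step 6: x=[6.5435 9.9862 12.6701] v=[4.8026 -3.8018 -0.0008]
Step 7: x=[7.2549 9.1044 13.0405] v=[3.5568 -4.4088 1.8521]
Max displacement = 2.3299

Answer: 2.3299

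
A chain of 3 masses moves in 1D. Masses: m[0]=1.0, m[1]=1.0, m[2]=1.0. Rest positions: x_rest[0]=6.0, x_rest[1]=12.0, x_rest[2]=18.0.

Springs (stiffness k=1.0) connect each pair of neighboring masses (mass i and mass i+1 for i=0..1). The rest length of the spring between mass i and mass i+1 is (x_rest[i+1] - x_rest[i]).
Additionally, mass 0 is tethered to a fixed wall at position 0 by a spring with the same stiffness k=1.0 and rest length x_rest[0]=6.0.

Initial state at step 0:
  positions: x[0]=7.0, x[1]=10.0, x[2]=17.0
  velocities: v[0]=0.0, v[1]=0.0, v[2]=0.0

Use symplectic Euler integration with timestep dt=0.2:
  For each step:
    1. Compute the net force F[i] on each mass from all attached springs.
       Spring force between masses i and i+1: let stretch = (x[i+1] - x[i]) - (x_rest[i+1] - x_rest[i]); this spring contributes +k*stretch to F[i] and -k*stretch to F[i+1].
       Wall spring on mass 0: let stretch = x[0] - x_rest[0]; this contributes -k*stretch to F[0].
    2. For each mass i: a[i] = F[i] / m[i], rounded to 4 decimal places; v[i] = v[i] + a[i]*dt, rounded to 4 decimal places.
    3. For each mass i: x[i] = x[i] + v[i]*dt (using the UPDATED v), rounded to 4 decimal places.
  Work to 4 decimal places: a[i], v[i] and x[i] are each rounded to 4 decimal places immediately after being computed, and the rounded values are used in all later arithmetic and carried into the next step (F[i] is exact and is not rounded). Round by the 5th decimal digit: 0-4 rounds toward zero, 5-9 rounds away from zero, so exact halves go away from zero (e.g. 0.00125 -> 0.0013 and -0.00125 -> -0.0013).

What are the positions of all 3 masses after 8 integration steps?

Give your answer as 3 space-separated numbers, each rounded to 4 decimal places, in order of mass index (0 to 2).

Step 0: x=[7.0000 10.0000 17.0000] v=[0.0000 0.0000 0.0000]
Step 1: x=[6.8400 10.1600 16.9600] v=[-0.8000 0.8000 -0.2000]
Step 2: x=[6.5392 10.4592 16.8880] v=[-1.5040 1.4960 -0.3600]
Step 3: x=[6.1336 10.8588 16.7988] v=[-2.0278 1.9978 -0.4458]
Step 4: x=[5.6717 11.3070 16.7120] v=[-2.3095 2.2408 -0.4338]
Step 5: x=[5.2083 11.7459 16.6490] v=[-2.3168 2.1947 -0.3148]
Step 6: x=[4.7981 12.1195 16.6299] v=[-2.0509 1.8678 -0.0954]
Step 7: x=[4.4889 12.3806 16.6704] v=[-1.5462 1.3056 0.2025]
Step 8: x=[4.3158 12.4976 16.7793] v=[-0.8656 0.5852 0.5445]

Answer: 4.3158 12.4976 16.7793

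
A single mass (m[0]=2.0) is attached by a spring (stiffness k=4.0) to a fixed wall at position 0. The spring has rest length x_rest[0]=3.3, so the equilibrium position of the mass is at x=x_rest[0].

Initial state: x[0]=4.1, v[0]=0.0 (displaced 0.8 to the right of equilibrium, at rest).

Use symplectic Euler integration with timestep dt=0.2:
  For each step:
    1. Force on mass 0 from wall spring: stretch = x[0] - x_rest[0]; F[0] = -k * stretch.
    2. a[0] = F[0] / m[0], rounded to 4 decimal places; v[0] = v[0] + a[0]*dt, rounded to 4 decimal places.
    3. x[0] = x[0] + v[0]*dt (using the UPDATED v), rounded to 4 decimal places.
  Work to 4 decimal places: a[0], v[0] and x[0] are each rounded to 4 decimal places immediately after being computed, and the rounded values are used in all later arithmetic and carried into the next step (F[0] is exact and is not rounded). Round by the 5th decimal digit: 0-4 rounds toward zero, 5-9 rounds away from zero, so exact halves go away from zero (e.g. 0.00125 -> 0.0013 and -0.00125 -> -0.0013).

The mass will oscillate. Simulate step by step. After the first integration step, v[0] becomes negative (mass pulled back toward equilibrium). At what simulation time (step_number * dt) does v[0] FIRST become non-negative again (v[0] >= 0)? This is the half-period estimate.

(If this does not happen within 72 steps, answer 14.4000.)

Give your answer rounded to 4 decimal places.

Step 0: x=[4.1000] v=[0.0000]
Step 1: x=[4.0360] v=[-0.3200]
Step 2: x=[3.9131] v=[-0.6144]
Step 3: x=[3.7412] v=[-0.8596]
Step 4: x=[3.5340] v=[-1.0361]
Step 5: x=[3.3081] v=[-1.1297]
Step 6: x=[3.0815] v=[-1.1329]
Step 7: x=[2.8724] v=[-1.0455]
Step 8: x=[2.6975] v=[-0.8745]
Step 9: x=[2.5708] v=[-0.6335]
Step 10: x=[2.5024] v=[-0.3418]
Step 11: x=[2.4978] v=[-0.0228]
Step 12: x=[2.5574] v=[0.2981]
First v>=0 after going negative at step 12, time=2.4000

Answer: 2.4000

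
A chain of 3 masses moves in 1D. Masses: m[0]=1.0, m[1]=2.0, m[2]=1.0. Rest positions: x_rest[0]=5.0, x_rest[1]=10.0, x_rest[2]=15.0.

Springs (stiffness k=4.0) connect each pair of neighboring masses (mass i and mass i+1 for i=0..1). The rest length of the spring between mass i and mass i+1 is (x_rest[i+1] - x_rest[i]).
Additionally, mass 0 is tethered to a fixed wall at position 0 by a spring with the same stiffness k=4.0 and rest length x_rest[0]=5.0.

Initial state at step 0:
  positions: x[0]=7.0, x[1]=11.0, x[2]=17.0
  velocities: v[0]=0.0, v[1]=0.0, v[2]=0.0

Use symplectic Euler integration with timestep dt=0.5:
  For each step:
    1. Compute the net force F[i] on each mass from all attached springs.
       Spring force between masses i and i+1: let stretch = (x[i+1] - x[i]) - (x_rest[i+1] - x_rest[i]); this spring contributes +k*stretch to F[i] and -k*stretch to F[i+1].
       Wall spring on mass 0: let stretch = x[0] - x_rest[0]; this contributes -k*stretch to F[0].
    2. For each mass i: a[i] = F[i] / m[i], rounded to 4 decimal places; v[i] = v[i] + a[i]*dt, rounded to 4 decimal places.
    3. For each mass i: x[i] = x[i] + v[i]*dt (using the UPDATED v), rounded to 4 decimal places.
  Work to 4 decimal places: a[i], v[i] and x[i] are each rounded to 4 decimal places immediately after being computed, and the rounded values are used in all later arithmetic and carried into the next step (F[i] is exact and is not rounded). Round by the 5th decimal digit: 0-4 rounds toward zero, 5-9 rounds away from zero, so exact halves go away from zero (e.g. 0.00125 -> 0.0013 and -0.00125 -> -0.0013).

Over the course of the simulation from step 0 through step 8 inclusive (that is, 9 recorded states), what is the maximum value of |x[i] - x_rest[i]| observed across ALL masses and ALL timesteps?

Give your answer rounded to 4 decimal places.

Answer: 2.5000

Derivation:
Step 0: x=[7.0000 11.0000 17.0000] v=[0.0000 0.0000 0.0000]
Step 1: x=[4.0000 12.0000 16.0000] v=[-6.0000 2.0000 -2.0000]
Step 2: x=[5.0000 11.0000 16.0000] v=[2.0000 -2.0000 0.0000]
Step 3: x=[7.0000 9.5000 16.0000] v=[4.0000 -3.0000 0.0000]
Step 4: x=[4.5000 10.0000 14.5000] v=[-5.0000 1.0000 -3.0000]
Step 5: x=[3.0000 10.0000 13.5000] v=[-3.0000 0.0000 -2.0000]
Step 6: x=[5.5000 8.2500 14.0000] v=[5.0000 -3.5000 1.0000]
Step 7: x=[5.2500 8.0000 13.7500] v=[-0.5000 -0.5000 -0.5000]
Step 8: x=[2.5000 9.2500 12.7500] v=[-5.5000 2.5000 -2.0000]
Max displacement = 2.5000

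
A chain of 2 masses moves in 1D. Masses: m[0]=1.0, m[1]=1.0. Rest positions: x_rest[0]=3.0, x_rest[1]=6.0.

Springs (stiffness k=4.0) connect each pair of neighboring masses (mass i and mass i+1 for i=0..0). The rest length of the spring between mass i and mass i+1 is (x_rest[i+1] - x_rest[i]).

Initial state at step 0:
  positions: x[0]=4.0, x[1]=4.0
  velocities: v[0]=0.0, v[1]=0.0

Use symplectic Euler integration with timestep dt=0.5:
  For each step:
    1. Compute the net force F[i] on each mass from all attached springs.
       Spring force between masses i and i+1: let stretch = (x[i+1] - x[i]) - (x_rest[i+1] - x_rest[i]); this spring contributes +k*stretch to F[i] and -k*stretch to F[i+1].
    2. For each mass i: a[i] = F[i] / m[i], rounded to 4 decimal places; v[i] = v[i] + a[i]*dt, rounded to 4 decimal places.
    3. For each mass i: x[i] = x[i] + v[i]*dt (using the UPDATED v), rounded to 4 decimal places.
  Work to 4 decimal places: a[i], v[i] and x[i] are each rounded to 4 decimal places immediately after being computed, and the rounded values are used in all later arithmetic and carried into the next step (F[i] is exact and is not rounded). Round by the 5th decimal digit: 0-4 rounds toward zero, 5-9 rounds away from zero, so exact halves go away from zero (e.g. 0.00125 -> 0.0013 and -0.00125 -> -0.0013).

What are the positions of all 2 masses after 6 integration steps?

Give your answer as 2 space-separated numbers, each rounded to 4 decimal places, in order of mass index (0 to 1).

Answer: 1.0000 7.0000

Derivation:
Step 0: x=[4.0000 4.0000] v=[0.0000 0.0000]
Step 1: x=[1.0000 7.0000] v=[-6.0000 6.0000]
Step 2: x=[1.0000 7.0000] v=[0.0000 0.0000]
Step 3: x=[4.0000 4.0000] v=[6.0000 -6.0000]
Step 4: x=[4.0000 4.0000] v=[0.0000 0.0000]
Step 5: x=[1.0000 7.0000] v=[-6.0000 6.0000]
Step 6: x=[1.0000 7.0000] v=[0.0000 0.0000]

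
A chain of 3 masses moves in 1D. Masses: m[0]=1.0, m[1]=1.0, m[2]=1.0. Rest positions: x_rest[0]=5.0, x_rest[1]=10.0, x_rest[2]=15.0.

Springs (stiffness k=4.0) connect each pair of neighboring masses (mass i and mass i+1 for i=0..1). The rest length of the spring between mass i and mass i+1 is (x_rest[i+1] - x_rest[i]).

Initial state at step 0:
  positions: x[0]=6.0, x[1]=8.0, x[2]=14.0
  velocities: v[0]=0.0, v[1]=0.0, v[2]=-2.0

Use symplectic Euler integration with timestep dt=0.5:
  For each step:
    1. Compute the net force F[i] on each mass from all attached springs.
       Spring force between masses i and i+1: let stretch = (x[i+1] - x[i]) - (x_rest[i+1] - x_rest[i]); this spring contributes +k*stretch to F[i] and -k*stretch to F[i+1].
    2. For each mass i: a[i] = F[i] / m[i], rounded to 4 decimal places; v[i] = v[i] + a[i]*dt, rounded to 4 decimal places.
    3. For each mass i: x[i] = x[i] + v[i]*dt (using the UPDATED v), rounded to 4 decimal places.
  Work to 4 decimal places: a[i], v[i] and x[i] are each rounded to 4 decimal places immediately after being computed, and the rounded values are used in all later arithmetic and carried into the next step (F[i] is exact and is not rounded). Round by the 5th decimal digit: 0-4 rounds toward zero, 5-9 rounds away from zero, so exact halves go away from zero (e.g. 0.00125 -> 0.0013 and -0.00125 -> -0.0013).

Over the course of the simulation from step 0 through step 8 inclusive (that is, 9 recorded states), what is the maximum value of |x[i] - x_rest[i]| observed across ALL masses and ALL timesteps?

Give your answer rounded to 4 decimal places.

Step 0: x=[6.0000 8.0000 14.0000] v=[0.0000 0.0000 -2.0000]
Step 1: x=[3.0000 12.0000 12.0000] v=[-6.0000 8.0000 -4.0000]
Step 2: x=[4.0000 7.0000 15.0000] v=[2.0000 -10.0000 6.0000]
Step 3: x=[3.0000 7.0000 15.0000] v=[-2.0000 0.0000 0.0000]
Step 4: x=[1.0000 11.0000 12.0000] v=[-4.0000 8.0000 -6.0000]
Step 5: x=[4.0000 6.0000 13.0000] v=[6.0000 -10.0000 2.0000]
Step 6: x=[4.0000 6.0000 12.0000] v=[0.0000 0.0000 -2.0000]
Step 7: x=[1.0000 10.0000 10.0000] v=[-6.0000 8.0000 -4.0000]
Step 8: x=[2.0000 5.0000 13.0000] v=[2.0000 -10.0000 6.0000]
Max displacement = 5.0000

Answer: 5.0000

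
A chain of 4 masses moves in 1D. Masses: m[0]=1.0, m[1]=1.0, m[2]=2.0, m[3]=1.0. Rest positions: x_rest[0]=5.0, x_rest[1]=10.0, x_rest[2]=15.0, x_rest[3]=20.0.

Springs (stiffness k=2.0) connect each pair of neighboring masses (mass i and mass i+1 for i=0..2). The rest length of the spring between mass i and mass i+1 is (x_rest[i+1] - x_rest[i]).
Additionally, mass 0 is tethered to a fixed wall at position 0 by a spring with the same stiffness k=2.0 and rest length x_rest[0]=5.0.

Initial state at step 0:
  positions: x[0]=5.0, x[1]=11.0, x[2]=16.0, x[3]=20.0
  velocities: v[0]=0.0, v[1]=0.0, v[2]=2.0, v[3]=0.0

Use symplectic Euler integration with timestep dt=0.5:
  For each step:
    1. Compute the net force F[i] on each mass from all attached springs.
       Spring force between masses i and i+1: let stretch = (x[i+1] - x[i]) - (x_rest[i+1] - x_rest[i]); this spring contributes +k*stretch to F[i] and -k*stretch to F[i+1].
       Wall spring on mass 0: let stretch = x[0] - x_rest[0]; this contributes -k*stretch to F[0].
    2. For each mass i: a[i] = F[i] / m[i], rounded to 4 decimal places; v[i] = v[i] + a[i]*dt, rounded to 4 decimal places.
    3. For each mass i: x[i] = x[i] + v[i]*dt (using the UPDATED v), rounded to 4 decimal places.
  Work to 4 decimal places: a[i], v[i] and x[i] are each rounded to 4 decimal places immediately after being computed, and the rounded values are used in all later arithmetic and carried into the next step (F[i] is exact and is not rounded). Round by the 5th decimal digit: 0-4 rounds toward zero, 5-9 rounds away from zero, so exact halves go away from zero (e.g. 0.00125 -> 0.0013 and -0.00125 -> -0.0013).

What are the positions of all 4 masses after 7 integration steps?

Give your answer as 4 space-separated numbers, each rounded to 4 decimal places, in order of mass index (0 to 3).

Answer: 5.8477 11.6466 17.9524 21.7991

Derivation:
Step 0: x=[5.0000 11.0000 16.0000 20.0000] v=[0.0000 0.0000 2.0000 0.0000]
Step 1: x=[5.5000 10.5000 16.7500 20.5000] v=[1.0000 -1.0000 1.5000 1.0000]
Step 2: x=[5.7500 10.6250 16.8750 21.6250] v=[0.5000 0.2500 0.2500 2.2500]
Step 3: x=[5.5625 11.4375 16.6250 22.8750] v=[-0.3750 1.6250 -0.5000 2.5000]
Step 4: x=[5.5313 11.9063 16.6407 23.5000] v=[-0.0625 0.9375 0.0313 1.2500]
Step 5: x=[5.9219 11.5548 17.1876 23.1954] v=[0.7812 -0.7031 1.0938 -0.6093]
Step 6: x=[6.1680 11.2032 17.8283 22.3869] v=[0.4922 -0.7032 1.2813 -1.6171]
Step 7: x=[5.8477 11.6466 17.9524 21.7991] v=[-0.6406 0.8867 0.2481 -1.1757]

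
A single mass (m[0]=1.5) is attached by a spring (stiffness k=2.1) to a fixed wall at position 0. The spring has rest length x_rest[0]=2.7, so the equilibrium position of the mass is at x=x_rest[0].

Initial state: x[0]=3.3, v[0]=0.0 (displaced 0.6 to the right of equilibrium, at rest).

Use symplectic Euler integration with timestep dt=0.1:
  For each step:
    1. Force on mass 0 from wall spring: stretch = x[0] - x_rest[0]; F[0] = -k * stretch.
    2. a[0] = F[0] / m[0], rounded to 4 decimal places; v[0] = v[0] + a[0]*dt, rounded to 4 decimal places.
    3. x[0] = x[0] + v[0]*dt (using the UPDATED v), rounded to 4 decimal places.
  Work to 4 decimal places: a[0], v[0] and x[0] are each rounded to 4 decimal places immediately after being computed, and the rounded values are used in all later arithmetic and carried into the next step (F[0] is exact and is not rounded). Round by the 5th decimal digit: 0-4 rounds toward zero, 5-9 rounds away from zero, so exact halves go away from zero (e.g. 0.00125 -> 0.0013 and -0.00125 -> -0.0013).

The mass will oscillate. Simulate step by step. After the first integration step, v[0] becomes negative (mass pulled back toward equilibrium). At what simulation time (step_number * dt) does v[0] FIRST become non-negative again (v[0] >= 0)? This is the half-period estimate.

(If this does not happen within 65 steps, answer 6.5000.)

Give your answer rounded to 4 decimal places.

Step 0: x=[3.3000] v=[0.0000]
Step 1: x=[3.2916] v=[-0.0840]
Step 2: x=[3.2749] v=[-0.1668]
Step 3: x=[3.2502] v=[-0.2473]
Step 4: x=[3.2178] v=[-0.3243]
Step 5: x=[3.1781] v=[-0.3968]
Step 6: x=[3.1317] v=[-0.4637]
Step 7: x=[3.0793] v=[-0.5241]
Step 8: x=[3.0216] v=[-0.5772]
Step 9: x=[2.9594] v=[-0.6222]
Step 10: x=[2.8936] v=[-0.6585]
Step 11: x=[2.8250] v=[-0.6856]
Step 12: x=[2.7547] v=[-0.7031]
Step 13: x=[2.6836] v=[-0.7108]
Step 14: x=[2.6128] v=[-0.7085]
Step 15: x=[2.5432] v=[-0.6963]
Step 16: x=[2.4758] v=[-0.6744]
Step 17: x=[2.4115] v=[-0.6430]
Step 18: x=[2.3512] v=[-0.6026]
Step 19: x=[2.2958] v=[-0.5538]
Step 20: x=[2.2461] v=[-0.4972]
Step 21: x=[2.2027] v=[-0.4337]
Step 22: x=[2.1663] v=[-0.3641]
Step 23: x=[2.1374] v=[-0.2894]
Step 24: x=[2.1163] v=[-0.2106]
Step 25: x=[2.1034] v=[-0.1289]
Step 26: x=[2.0989] v=[-0.0454]
Step 27: x=[2.1028] v=[0.0388]
First v>=0 after going negative at step 27, time=2.7000

Answer: 2.7000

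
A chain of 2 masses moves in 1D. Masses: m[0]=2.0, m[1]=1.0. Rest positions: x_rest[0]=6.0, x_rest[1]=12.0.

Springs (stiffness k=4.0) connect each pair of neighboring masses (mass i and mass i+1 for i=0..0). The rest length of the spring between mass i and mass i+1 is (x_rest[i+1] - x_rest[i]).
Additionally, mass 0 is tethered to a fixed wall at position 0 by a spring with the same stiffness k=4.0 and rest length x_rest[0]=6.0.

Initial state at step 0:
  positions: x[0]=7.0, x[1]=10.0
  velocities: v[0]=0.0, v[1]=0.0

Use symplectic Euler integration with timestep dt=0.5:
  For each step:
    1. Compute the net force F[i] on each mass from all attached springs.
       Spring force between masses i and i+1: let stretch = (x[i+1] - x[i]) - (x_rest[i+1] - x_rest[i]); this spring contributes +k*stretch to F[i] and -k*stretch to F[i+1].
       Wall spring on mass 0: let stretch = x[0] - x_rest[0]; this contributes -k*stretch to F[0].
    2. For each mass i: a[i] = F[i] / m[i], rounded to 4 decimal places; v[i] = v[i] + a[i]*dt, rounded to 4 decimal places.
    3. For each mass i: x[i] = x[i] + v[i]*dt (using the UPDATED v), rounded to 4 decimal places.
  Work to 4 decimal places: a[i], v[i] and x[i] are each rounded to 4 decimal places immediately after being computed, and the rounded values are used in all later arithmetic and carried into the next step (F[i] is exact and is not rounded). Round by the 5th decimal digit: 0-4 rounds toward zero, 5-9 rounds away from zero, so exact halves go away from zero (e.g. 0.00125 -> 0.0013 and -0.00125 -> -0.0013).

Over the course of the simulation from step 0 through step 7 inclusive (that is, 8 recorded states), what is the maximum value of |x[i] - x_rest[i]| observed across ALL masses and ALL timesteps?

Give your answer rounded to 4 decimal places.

Answer: 2.5000

Derivation:
Step 0: x=[7.0000 10.0000] v=[0.0000 0.0000]
Step 1: x=[5.0000 13.0000] v=[-4.0000 6.0000]
Step 2: x=[4.5000 14.0000] v=[-1.0000 2.0000]
Step 3: x=[6.5000 11.5000] v=[4.0000 -5.0000]
Step 4: x=[7.7500 10.0000] v=[2.5000 -3.0000]
Step 5: x=[6.2500 12.2500] v=[-3.0000 4.5000]
Step 6: x=[4.6250 14.5000] v=[-3.2500 4.5000]
Step 7: x=[5.6250 12.8750] v=[2.0000 -3.2500]
Max displacement = 2.5000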